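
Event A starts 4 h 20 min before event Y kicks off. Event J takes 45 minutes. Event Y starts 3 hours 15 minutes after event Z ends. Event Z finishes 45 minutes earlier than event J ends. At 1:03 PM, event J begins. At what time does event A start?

Event J ends at 1:03 PM + 45 min = 1:48 PM.
Event Z ends at 1:48 PM − 45 min = 1:03 PM.
Event Y starts at 1:03 PM + 195 min = 4:18 PM.
Event A starts at 4:18 PM − 260 min = 11:58 AM.

11:58 AM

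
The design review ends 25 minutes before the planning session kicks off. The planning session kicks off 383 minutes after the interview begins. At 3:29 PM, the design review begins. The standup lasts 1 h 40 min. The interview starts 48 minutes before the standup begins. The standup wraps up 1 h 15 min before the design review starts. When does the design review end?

The standup ends at 3:29 PM − 75 min = 2:14 PM.
The standup starts at 2:14 PM − 100 min = 12:34 PM.
The interview starts at 12:34 PM − 48 min = 11:46 AM.
The planning session starts at 11:46 AM + 383 min = 6:09 PM.
The design review ends at 6:09 PM − 25 min = 5:44 PM.

5:44 PM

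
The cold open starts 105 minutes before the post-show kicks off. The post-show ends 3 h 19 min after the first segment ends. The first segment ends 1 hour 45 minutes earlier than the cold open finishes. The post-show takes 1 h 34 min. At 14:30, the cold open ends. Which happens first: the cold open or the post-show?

the cold open

The first segment ends at 14:30 − 105 min = 12:45.
The post-show ends at 12:45 + 199 min = 16:04.
The post-show starts at 16:04 − 94 min = 14:30.
The cold open starts at 14:30 − 105 min = 12:45.
The cold open starts at 12:45 and the post-show starts at 14:30, so the cold open is first.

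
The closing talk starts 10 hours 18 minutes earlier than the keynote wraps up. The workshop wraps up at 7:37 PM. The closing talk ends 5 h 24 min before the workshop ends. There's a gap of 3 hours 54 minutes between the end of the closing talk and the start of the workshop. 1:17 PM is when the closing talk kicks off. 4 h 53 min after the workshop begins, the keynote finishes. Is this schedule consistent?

The closing talk ends at 7:37 PM − 324 min = 2:13 PM.
The workshop starts at 2:13 PM + 234 min = 6:07 PM.
The keynote ends at 6:07 PM + 293 min = 11:00 PM.
The closing talk starts at 11:00 PM − 618 min = 12:42 PM.
But the closing talk is also said to start at 1:17 PM — a 35-minute conflict.

No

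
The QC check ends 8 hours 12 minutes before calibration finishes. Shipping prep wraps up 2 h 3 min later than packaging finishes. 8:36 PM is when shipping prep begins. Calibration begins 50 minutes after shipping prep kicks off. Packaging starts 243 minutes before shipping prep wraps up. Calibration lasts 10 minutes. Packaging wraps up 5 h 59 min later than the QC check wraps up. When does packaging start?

Calibration starts at 8:36 PM + 50 min = 9:26 PM.
Calibration ends at 9:26 PM + 10 min = 9:36 PM.
The QC check ends at 9:36 PM − 492 min = 1:24 PM.
Packaging ends at 1:24 PM + 359 min = 7:23 PM.
Shipping prep ends at 7:23 PM + 123 min = 9:26 PM.
Packaging starts at 9:26 PM − 243 min = 5:23 PM.

5:23 PM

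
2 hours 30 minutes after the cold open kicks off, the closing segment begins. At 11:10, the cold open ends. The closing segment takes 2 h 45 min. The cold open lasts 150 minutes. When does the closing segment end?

The cold open starts at 11:10 − 150 min = 08:40.
The closing segment starts at 08:40 + 150 min = 11:10.
The closing segment ends at 11:10 + 165 min = 13:55.

13:55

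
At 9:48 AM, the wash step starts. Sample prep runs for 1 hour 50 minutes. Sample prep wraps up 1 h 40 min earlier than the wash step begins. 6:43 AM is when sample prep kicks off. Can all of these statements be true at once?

Sample prep ends at 9:48 AM − 100 min = 8:08 AM.
Sample prep starts at 8:08 AM − 110 min = 6:18 AM.
But sample prep is also said to start at 6:43 AM — a 25-minute conflict.

No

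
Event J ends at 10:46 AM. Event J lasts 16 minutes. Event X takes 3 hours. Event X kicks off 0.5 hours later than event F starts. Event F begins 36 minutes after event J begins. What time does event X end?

2:36 PM

Event J starts at 10:46 AM − 16 min = 10:30 AM.
Event F starts at 10:30 AM + 36 min = 11:06 AM.
Event X starts at 11:06 AM + 30 min = 11:36 AM.
Event X ends at 11:36 AM + 180 min = 2:36 PM.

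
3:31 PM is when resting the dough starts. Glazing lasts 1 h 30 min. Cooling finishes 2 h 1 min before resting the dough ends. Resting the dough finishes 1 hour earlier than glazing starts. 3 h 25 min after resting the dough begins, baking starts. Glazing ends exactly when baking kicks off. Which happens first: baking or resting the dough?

resting the dough

Baking starts at 3:31 PM + 205 min = 6:56 PM.
Baking starts at 6:56 PM and resting the dough starts at 3:31 PM, so resting the dough is first.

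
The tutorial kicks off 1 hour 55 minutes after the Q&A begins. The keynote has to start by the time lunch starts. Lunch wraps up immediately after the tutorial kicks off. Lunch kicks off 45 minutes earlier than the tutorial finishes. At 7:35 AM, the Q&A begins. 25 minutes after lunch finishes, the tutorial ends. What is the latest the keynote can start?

The tutorial starts at 7:35 AM + 115 min = 9:30 AM.
So lunch ends at 9:30 AM.
The tutorial ends at 9:30 AM + 25 min = 9:55 AM.
Lunch starts at 9:55 AM − 45 min = 9:10 AM.
The keynote is bounded by lunch, so the latest it can start is 9:10 AM.

9:10 AM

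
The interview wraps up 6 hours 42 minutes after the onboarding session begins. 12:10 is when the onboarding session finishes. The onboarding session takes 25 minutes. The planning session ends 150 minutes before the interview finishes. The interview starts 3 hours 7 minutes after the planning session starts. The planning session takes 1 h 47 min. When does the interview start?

17:17

The onboarding session starts at 12:10 − 25 min = 11:45.
The interview ends at 11:45 + 402 min = 18:27.
The planning session ends at 18:27 − 150 min = 15:57.
The planning session starts at 15:57 − 107 min = 14:10.
The interview starts at 14:10 + 187 min = 17:17.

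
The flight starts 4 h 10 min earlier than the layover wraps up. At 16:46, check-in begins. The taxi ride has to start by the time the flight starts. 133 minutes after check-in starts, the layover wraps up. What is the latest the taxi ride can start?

The layover ends at 16:46 + 133 min = 18:59.
The flight starts at 18:59 − 250 min = 14:49.
The taxi ride is bounded by the flight, so the latest it can start is 14:49.

14:49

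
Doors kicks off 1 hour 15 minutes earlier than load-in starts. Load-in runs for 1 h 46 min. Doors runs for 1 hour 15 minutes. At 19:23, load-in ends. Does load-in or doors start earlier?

Load-in starts at 19:23 − 106 min = 17:37.
Doors starts at 17:37 − 75 min = 16:22.
Load-in starts at 17:37 and doors starts at 16:22, so doors is first.

doors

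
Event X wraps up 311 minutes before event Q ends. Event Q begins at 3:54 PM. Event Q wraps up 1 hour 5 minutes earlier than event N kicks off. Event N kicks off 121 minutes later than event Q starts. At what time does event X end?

Event N starts at 3:54 PM + 121 min = 5:55 PM.
Event Q ends at 5:55 PM − 65 min = 4:50 PM.
Event X ends at 4:50 PM − 311 min = 11:39 AM.

11:39 AM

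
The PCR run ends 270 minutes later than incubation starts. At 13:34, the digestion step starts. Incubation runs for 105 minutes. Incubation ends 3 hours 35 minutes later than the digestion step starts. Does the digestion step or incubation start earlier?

Incubation ends at 13:34 + 215 min = 17:09.
Incubation starts at 17:09 − 105 min = 15:24.
The digestion step starts at 13:34 and incubation starts at 15:24, so the digestion step is first.

the digestion step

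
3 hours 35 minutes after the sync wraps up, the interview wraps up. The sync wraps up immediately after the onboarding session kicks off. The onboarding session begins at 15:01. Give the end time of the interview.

18:36

The sync ends at 15:01.
The interview ends at 15:01 + 215 min = 18:36.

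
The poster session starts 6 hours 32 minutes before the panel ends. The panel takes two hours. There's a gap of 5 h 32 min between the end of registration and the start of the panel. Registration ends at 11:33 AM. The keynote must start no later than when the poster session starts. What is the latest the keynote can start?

12:33 PM

The panel starts at 11:33 AM + 332 min = 5:05 PM.
The panel ends at 5:05 PM + 120 min = 7:05 PM.
The poster session starts at 7:05 PM − 392 min = 12:33 PM.
The keynote is bounded by the poster session, so the latest it can start is 12:33 PM.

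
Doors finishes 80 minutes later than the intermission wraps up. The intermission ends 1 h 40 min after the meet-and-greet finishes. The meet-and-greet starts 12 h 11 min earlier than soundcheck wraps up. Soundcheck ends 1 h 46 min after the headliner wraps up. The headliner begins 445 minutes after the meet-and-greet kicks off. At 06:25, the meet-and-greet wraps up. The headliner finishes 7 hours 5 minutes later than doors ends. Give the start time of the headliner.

The intermission ends at 06:25 + 100 min = 08:05.
Doors ends at 08:05 + 80 min = 09:25.
The headliner ends at 09:25 + 425 min = 16:30.
Soundcheck ends at 16:30 + 106 min = 18:16.
The meet-and-greet starts at 18:16 − 731 min = 06:05.
The headliner starts at 06:05 + 445 min = 13:30.

13:30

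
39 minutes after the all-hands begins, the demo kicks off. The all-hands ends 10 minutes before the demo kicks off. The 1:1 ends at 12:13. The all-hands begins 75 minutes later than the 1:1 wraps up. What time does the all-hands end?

The all-hands starts at 12:13 + 75 min = 13:28.
The demo starts at 13:28 + 39 min = 14:07.
The all-hands ends at 14:07 − 10 min = 13:57.

13:57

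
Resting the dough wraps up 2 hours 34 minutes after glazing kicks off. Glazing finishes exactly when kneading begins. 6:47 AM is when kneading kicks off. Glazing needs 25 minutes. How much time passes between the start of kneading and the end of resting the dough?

2 hours 9 minutes

Glazing ends at 6:47 AM.
Glazing starts at 6:47 AM − 25 min = 6:22 AM.
Resting the dough ends at 6:22 AM + 154 min = 8:56 AM.
From 6:47 AM to 8:56 AM is 2 hours 9 minutes.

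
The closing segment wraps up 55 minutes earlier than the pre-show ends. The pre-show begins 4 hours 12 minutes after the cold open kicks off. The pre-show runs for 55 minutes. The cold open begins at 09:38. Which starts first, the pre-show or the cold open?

the cold open

The pre-show starts at 09:38 + 252 min = 13:50.
The pre-show starts at 13:50 and the cold open starts at 09:38, so the cold open is first.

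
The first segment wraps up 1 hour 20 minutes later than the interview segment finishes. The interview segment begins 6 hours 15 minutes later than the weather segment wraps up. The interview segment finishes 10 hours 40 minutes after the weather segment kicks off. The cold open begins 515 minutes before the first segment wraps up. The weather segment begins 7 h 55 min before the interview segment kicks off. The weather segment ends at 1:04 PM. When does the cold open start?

The interview segment starts at 1:04 PM + 375 min = 7:19 PM.
The weather segment starts at 7:19 PM − 475 min = 11:24 AM.
The interview segment ends at 11:24 AM + 640 min = 10:04 PM.
The first segment ends at 10:04 PM + 80 min = 11:24 PM.
The cold open starts at 11:24 PM − 515 min = 2:49 PM.

2:49 PM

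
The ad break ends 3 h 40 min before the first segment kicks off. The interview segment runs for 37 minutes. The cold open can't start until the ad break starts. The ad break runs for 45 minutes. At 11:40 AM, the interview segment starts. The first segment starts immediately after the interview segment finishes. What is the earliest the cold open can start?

The interview segment ends at 11:40 AM + 37 min = 12:17 PM.
So the first segment starts at 12:17 PM.
The ad break ends at 12:17 PM − 220 min = 8:37 AM.
The ad break starts at 8:37 AM − 45 min = 7:52 AM.
The cold open is bounded by the ad break, so the earliest it can start is 7:52 AM.

7:52 AM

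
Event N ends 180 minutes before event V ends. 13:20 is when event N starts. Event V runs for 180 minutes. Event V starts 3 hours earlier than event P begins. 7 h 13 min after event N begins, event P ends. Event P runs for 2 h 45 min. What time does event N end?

14:48

Event P ends at 13:20 + 433 min = 20:33.
Event P starts at 20:33 − 165 min = 17:48.
Event V starts at 17:48 − 180 min = 14:48.
Event V ends at 14:48 + 180 min = 17:48.
Event N ends at 17:48 − 180 min = 14:48.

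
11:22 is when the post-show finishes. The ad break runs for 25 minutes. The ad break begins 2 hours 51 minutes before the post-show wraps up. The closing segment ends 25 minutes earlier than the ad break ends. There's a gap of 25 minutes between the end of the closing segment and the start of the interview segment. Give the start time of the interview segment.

08:56

The ad break starts at 11:22 − 171 min = 08:31.
The ad break ends at 08:31 + 25 min = 08:56.
The closing segment ends at 08:56 − 25 min = 08:31.
The interview segment starts at 08:31 + 25 min = 08:56.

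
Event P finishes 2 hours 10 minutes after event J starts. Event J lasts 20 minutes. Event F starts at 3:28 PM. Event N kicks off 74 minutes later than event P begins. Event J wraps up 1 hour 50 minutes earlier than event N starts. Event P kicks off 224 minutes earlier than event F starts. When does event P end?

Event P starts at 3:28 PM − 224 min = 11:44 AM.
Event N starts at 11:44 AM + 74 min = 12:58 PM.
Event J ends at 12:58 PM − 110 min = 11:08 AM.
Event J starts at 11:08 AM − 20 min = 10:48 AM.
Event P ends at 10:48 AM + 130 min = 12:58 PM.

12:58 PM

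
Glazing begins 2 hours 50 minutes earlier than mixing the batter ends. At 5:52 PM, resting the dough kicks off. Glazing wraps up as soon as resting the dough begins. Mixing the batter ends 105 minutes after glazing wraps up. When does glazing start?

4:47 PM

Glazing ends at 5:52 PM.
Mixing the batter ends at 5:52 PM + 105 min = 7:37 PM.
Glazing starts at 7:37 PM − 170 min = 4:47 PM.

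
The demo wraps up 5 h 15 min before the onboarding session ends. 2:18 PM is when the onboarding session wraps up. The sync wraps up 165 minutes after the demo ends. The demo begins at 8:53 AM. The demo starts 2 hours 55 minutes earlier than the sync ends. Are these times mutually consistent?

Yes

The demo ends at 2:18 PM − 315 min = 9:03 AM.
The sync ends at 9:03 AM + 165 min = 11:48 AM.
The demo starts at 11:48 AM − 175 min = 8:53 AM.
That matches the stated 8:53 AM, so the schedule is consistent.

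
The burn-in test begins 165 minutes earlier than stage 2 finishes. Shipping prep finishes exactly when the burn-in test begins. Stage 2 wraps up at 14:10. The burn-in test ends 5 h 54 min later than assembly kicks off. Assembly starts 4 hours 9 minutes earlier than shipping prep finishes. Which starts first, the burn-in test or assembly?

The burn-in test starts at 14:10 − 165 min = 11:25.
So shipping prep ends at 11:25.
Assembly starts at 11:25 − 249 min = 07:16.
The burn-in test starts at 11:25 and assembly starts at 07:16, so assembly is first.

assembly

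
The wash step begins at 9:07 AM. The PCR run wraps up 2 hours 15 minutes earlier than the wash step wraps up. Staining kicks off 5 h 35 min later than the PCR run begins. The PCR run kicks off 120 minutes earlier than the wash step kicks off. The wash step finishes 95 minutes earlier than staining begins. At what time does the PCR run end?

8:52 AM

The PCR run starts at 9:07 AM − 120 min = 7:07 AM.
Staining starts at 7:07 AM + 335 min = 12:42 PM.
The wash step ends at 12:42 PM − 95 min = 11:07 AM.
The PCR run ends at 11:07 AM − 135 min = 8:52 AM.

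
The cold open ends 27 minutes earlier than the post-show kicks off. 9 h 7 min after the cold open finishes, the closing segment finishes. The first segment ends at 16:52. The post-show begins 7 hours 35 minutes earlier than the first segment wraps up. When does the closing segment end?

17:57

The post-show starts at 16:52 − 455 min = 09:17.
The cold open ends at 09:17 − 27 min = 08:50.
The closing segment ends at 08:50 + 547 min = 17:57.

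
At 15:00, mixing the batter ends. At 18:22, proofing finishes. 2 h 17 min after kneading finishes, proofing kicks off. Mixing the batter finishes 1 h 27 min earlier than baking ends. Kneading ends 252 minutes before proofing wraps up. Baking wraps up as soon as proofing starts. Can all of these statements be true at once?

Yes

Kneading ends at 18:22 − 252 min = 14:10.
Proofing starts at 14:10 + 137 min = 16:27.
So baking ends at 16:27.
Mixing the batter ends at 16:27 − 87 min = 15:00.
That matches the stated 15:00, so the schedule is consistent.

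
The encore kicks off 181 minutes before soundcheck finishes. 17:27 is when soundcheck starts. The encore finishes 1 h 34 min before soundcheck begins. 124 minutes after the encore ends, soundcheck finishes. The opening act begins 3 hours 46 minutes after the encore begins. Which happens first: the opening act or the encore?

The encore ends at 17:27 − 94 min = 15:53.
Soundcheck ends at 15:53 + 124 min = 17:57.
The encore starts at 17:57 − 181 min = 14:56.
The opening act starts at 14:56 + 226 min = 18:42.
The opening act starts at 18:42 and the encore starts at 14:56, so the encore is first.

the encore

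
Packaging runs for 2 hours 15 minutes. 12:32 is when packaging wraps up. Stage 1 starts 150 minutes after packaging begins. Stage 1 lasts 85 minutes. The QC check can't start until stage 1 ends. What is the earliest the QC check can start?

Packaging starts at 12:32 − 135 min = 10:17.
Stage 1 starts at 10:17 + 150 min = 12:47.
Stage 1 ends at 12:47 + 85 min = 14:12.
The QC check is bounded by stage 1, so the earliest it can start is 14:12.

14:12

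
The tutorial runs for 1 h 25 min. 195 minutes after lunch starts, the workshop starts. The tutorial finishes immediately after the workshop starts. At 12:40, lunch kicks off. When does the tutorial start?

The workshop starts at 12:40 + 195 min = 15:55.
So the tutorial ends at 15:55.
The tutorial starts at 15:55 − 85 min = 14:30.

14:30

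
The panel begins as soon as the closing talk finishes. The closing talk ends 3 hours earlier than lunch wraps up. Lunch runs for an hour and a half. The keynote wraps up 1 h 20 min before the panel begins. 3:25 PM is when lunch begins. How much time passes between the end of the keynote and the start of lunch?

2 h 50 min

Lunch ends at 3:25 PM + 90 min = 4:55 PM.
The closing talk ends at 4:55 PM − 180 min = 1:55 PM.
So the panel starts at 1:55 PM.
The keynote ends at 1:55 PM − 80 min = 12:35 PM.
From 12:35 PM to 3:25 PM is 2 h 50 min.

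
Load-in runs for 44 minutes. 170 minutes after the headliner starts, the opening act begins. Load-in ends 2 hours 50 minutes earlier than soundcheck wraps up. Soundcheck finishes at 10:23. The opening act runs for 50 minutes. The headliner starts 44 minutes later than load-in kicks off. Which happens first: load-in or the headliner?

load-in

Load-in ends at 10:23 − 170 min = 07:33.
Load-in starts at 07:33 − 44 min = 06:49.
The headliner starts at 06:49 + 44 min = 07:33.
Load-in starts at 06:49 and the headliner starts at 07:33, so load-in is first.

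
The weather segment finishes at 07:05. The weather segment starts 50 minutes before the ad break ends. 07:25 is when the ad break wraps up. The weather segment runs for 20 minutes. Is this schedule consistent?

The weather segment starts at 07:25 − 50 min = 06:35.
The weather segment ends at 06:35 + 20 min = 06:55.
But the weather segment is also said to end at 07:05 — a 10-minute conflict.

No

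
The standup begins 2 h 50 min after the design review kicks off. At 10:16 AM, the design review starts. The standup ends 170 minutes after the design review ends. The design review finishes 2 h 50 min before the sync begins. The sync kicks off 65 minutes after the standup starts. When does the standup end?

2:11 PM

The standup starts at 10:16 AM + 170 min = 1:06 PM.
The sync starts at 1:06 PM + 65 min = 2:11 PM.
The design review ends at 2:11 PM − 170 min = 11:21 AM.
The standup ends at 11:21 AM + 170 min = 2:11 PM.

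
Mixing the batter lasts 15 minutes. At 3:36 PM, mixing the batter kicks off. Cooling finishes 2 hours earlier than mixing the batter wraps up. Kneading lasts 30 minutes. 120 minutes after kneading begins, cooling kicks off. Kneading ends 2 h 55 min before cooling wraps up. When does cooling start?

12:26 PM

Mixing the batter ends at 3:36 PM + 15 min = 3:51 PM.
Cooling ends at 3:51 PM − 120 min = 1:51 PM.
Kneading ends at 1:51 PM − 175 min = 10:56 AM.
Kneading starts at 10:56 AM − 30 min = 10:26 AM.
Cooling starts at 10:26 AM + 120 min = 12:26 PM.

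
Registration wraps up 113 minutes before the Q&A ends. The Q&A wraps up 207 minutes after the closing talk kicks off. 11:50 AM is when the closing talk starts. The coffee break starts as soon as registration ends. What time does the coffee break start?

1:24 PM

The Q&A ends at 11:50 AM + 207 min = 3:17 PM.
Registration ends at 3:17 PM − 113 min = 1:24 PM.
So the coffee break starts at 1:24 PM.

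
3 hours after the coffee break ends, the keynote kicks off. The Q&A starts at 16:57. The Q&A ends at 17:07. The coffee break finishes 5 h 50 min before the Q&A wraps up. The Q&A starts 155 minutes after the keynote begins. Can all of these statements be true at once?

The coffee break ends at 17:07 − 350 min = 11:17.
The keynote starts at 11:17 + 180 min = 14:17.
The Q&A starts at 14:17 + 155 min = 16:52.
But the Q&A is also said to start at 16:57 — a 5-minute conflict.

No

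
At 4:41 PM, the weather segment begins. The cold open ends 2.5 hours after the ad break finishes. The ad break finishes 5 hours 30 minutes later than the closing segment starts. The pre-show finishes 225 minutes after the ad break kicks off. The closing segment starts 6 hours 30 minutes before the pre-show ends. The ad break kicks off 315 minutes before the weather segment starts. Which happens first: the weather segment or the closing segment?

the closing segment

The ad break starts at 4:41 PM − 315 min = 11:26 AM.
The pre-show ends at 11:26 AM + 225 min = 3:11 PM.
The closing segment starts at 3:11 PM − 390 min = 8:41 AM.
The weather segment starts at 4:41 PM and the closing segment starts at 8:41 AM, so the closing segment is first.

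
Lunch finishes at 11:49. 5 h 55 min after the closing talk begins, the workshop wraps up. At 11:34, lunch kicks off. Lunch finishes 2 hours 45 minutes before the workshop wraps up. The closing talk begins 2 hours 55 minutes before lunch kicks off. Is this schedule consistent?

Yes

The closing talk starts at 11:34 − 175 min = 08:39.
The workshop ends at 08:39 + 355 min = 14:34.
Lunch ends at 14:34 − 165 min = 11:49.
That matches the stated 11:49, so the schedule is consistent.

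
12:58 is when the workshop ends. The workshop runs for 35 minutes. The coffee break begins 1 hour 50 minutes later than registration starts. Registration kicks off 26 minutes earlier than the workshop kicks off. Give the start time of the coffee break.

The workshop starts at 12:58 − 35 min = 12:23.
Registration starts at 12:23 − 26 min = 11:57.
The coffee break starts at 11:57 + 110 min = 13:47.

13:47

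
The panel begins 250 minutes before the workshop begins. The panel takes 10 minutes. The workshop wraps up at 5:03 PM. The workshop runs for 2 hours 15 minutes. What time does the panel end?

10:48 AM

The workshop starts at 5:03 PM − 135 min = 2:48 PM.
The panel starts at 2:48 PM − 250 min = 10:38 AM.
The panel ends at 10:38 AM + 10 min = 10:48 AM.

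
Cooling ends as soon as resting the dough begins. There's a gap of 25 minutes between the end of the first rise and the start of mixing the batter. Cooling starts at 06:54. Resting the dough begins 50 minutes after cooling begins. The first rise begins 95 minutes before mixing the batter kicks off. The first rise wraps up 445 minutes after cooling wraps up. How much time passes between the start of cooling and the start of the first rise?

425 minutes

Resting the dough starts at 06:54 + 50 min = 07:44.
So cooling ends at 07:44.
The first rise ends at 07:44 + 445 min = 15:09.
Mixing the batter starts at 15:09 + 25 min = 15:34.
The first rise starts at 15:34 − 95 min = 13:59.
From 06:54 to 13:59 is 425 minutes.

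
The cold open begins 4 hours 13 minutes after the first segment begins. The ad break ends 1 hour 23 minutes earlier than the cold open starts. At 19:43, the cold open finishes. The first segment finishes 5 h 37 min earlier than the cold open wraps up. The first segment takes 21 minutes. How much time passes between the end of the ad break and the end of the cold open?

3 h 8 min

The first segment ends at 19:43 − 337 min = 14:06.
The first segment starts at 14:06 − 21 min = 13:45.
The cold open starts at 13:45 + 253 min = 17:58.
The ad break ends at 17:58 − 83 min = 16:35.
From 16:35 to 19:43 is 3 h 8 min.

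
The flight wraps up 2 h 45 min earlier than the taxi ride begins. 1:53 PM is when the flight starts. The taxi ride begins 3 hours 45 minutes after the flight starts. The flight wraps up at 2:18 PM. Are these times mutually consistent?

The taxi ride starts at 1:53 PM + 225 min = 5:38 PM.
The flight ends at 5:38 PM − 165 min = 2:53 PM.
But the flight is also said to end at 2:18 PM — a 35-minute conflict.

No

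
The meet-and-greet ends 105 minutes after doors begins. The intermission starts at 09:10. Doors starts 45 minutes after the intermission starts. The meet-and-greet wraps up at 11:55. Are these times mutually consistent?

Doors starts at 09:10 + 45 min = 09:55.
The meet-and-greet ends at 09:55 + 105 min = 11:40.
But the meet-and-greet is also said to end at 11:55 — a 15-minute conflict.

No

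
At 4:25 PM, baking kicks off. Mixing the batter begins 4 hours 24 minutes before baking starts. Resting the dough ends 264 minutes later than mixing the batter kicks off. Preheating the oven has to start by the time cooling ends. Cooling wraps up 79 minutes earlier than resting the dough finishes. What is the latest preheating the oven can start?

Mixing the batter starts at 4:25 PM − 264 min = 12:01 PM.
Resting the dough ends at 12:01 PM + 264 min = 4:25 PM.
Cooling ends at 4:25 PM − 79 min = 3:06 PM.
Preheating the oven is bounded by cooling, so the latest it can start is 3:06 PM.

3:06 PM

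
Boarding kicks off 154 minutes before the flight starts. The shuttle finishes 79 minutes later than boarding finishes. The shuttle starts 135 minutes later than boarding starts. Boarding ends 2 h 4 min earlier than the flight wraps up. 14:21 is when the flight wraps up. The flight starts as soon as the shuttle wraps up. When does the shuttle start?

Boarding ends at 14:21 − 124 min = 12:17.
The shuttle ends at 12:17 + 79 min = 13:36.
So the flight starts at 13:36.
Boarding starts at 13:36 − 154 min = 11:02.
The shuttle starts at 11:02 + 135 min = 13:17.

13:17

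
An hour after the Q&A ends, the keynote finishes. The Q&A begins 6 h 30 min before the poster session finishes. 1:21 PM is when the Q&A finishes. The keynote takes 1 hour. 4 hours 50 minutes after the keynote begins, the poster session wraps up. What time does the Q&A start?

The keynote ends at 1:21 PM + 60 min = 2:21 PM.
The keynote starts at 2:21 PM − 60 min = 1:21 PM.
The poster session ends at 1:21 PM + 290 min = 6:11 PM.
The Q&A starts at 6:11 PM − 390 min = 11:41 AM.

11:41 AM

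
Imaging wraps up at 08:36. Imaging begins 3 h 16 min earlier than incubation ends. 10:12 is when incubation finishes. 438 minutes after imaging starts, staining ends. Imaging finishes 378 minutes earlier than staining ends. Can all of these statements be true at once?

No

Imaging starts at 10:12 − 196 min = 06:56.
Staining ends at 06:56 + 438 min = 14:14.
Imaging ends at 14:14 − 378 min = 07:56.
But imaging is also said to end at 08:36 — a 40-minute conflict.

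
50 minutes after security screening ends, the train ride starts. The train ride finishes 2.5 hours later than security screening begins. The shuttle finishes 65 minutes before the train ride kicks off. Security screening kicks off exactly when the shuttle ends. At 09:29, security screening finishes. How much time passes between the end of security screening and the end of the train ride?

The train ride starts at 09:29 + 50 min = 10:19.
The shuttle ends at 10:19 − 65 min = 09:14.
So security screening starts at 09:14.
The train ride ends at 09:14 + 150 min = 11:44.
From 09:29 to 11:44 is 2 hours 15 minutes.

2 hours 15 minutes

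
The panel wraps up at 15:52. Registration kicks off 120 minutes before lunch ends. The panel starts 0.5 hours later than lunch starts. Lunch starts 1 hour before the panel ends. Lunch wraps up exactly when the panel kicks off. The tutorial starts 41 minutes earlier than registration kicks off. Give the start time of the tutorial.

Lunch starts at 15:52 − 60 min = 14:52.
The panel starts at 14:52 + 30 min = 15:22.
So lunch ends at 15:22.
Registration starts at 15:22 − 120 min = 13:22.
The tutorial starts at 13:22 − 41 min = 12:41.

12:41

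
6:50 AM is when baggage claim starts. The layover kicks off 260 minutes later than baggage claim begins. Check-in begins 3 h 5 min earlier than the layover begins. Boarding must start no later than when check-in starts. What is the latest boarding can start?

The layover starts at 6:50 AM + 260 min = 11:10 AM.
Check-in starts at 11:10 AM − 185 min = 8:05 AM.
Boarding is bounded by check-in, so the latest it can start is 8:05 AM.

8:05 AM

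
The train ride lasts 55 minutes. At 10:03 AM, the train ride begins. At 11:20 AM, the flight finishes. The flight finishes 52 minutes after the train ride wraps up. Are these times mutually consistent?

The train ride ends at 10:03 AM + 55 min = 10:58 AM.
The flight ends at 10:58 AM + 52 min = 11:50 AM.
But the flight is also said to end at 11:20 AM — a 30-minute conflict.

No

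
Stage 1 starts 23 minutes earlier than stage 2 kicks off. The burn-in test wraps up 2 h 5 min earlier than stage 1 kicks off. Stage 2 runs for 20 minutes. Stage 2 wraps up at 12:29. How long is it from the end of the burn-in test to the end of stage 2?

168 minutes

Stage 2 starts at 12:29 − 20 min = 12:09.
Stage 1 starts at 12:09 − 23 min = 11:46.
The burn-in test ends at 11:46 − 125 min = 09:41.
From 09:41 to 12:29 is 168 minutes.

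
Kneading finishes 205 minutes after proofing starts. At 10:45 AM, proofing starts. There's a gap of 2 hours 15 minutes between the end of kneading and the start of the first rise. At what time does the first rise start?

Kneading ends at 10:45 AM + 205 min = 2:10 PM.
The first rise starts at 2:10 PM + 135 min = 4:25 PM.

4:25 PM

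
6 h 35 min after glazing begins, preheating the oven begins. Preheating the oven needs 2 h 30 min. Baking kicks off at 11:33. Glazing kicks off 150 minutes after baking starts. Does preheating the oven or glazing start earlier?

Glazing starts at 11:33 + 150 min = 14:03.
Preheating the oven starts at 14:03 + 395 min = 20:38.
Preheating the oven starts at 20:38 and glazing starts at 14:03, so glazing is first.

glazing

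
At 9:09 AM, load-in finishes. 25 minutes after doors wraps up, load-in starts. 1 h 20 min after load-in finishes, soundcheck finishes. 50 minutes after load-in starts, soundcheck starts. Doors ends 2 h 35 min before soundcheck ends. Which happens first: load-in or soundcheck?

load-in

Soundcheck ends at 9:09 AM + 80 min = 10:29 AM.
Doors ends at 10:29 AM − 155 min = 7:54 AM.
Load-in starts at 7:54 AM + 25 min = 8:19 AM.
Soundcheck starts at 8:19 AM + 50 min = 9:09 AM.
Load-in starts at 8:19 AM and soundcheck starts at 9:09 AM, so load-in is first.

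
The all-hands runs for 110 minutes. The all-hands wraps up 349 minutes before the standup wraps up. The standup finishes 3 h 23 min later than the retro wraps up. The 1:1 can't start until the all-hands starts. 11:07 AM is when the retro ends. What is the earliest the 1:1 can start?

The standup ends at 11:07 AM + 203 min = 2:30 PM.
The all-hands ends at 2:30 PM − 349 min = 8:41 AM.
The all-hands starts at 8:41 AM − 110 min = 6:51 AM.
The 1:1 is bounded by the all-hands, so the earliest it can start is 6:51 AM.

6:51 AM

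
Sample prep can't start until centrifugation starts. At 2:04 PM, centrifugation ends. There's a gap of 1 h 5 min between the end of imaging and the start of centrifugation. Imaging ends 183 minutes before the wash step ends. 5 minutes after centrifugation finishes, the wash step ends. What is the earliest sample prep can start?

12:11 PM

The wash step ends at 2:04 PM + 5 min = 2:09 PM.
Imaging ends at 2:09 PM − 183 min = 11:06 AM.
Centrifugation starts at 11:06 AM + 65 min = 12:11 PM.
Sample prep is bounded by centrifugation, so the earliest it can start is 12:11 PM.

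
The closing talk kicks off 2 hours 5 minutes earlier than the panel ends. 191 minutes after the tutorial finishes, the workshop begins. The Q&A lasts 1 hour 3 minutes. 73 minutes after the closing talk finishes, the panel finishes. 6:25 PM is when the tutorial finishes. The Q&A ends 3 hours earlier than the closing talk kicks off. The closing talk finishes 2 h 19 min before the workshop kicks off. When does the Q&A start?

The workshop starts at 6:25 PM + 191 min = 9:36 PM.
The closing talk ends at 9:36 PM − 139 min = 7:17 PM.
The panel ends at 7:17 PM + 73 min = 8:30 PM.
The closing talk starts at 8:30 PM − 125 min = 6:25 PM.
The Q&A ends at 6:25 PM − 180 min = 3:25 PM.
The Q&A starts at 3:25 PM − 63 min = 2:22 PM.

2:22 PM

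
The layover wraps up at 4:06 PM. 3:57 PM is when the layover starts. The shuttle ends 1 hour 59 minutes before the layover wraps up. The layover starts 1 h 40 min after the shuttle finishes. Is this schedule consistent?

The shuttle ends at 4:06 PM − 119 min = 2:07 PM.
The layover starts at 2:07 PM + 100 min = 3:47 PM.
But the layover is also said to start at 3:57 PM — a 10-minute conflict.

No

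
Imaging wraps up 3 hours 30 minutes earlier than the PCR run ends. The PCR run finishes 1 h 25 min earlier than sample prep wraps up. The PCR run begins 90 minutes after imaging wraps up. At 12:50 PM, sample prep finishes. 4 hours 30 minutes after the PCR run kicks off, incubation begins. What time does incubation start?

The PCR run ends at 12:50 PM − 85 min = 11:25 AM.
Imaging ends at 11:25 AM − 210 min = 7:55 AM.
The PCR run starts at 7:55 AM + 90 min = 9:25 AM.
Incubation starts at 9:25 AM + 270 min = 1:55 PM.

1:55 PM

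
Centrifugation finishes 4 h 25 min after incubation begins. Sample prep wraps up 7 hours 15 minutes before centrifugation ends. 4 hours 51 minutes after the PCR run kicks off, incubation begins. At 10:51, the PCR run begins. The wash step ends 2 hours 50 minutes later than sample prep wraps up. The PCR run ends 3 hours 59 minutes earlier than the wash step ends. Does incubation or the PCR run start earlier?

the PCR run

Incubation starts at 10:51 + 291 min = 15:42.
Incubation starts at 15:42 and the PCR run starts at 10:51, so the PCR run is first.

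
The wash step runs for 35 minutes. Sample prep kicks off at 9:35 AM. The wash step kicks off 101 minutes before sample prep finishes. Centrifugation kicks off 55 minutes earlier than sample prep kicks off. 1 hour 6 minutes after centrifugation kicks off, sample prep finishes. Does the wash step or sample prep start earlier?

the wash step

Centrifugation starts at 9:35 AM − 55 min = 8:40 AM.
Sample prep ends at 8:40 AM + 66 min = 9:46 AM.
The wash step starts at 9:46 AM − 101 min = 8:05 AM.
The wash step starts at 8:05 AM and sample prep starts at 9:35 AM, so the wash step is first.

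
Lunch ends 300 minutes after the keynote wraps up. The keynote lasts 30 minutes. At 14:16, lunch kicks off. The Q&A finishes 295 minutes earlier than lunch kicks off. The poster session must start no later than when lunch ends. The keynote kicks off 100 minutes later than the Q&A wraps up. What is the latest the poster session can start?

The Q&A ends at 14:16 − 295 min = 09:21.
The keynote starts at 09:21 + 100 min = 11:01.
The keynote ends at 11:01 + 30 min = 11:31.
Lunch ends at 11:31 + 300 min = 16:31.
The poster session is bounded by lunch, so the latest it can start is 16:31.

16:31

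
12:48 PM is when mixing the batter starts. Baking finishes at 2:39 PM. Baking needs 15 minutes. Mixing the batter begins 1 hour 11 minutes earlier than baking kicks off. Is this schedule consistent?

No

Baking starts at 2:39 PM − 15 min = 2:24 PM.
Mixing the batter starts at 2:24 PM − 71 min = 1:13 PM.
But mixing the batter is also said to start at 12:48 PM — a 25-minute conflict.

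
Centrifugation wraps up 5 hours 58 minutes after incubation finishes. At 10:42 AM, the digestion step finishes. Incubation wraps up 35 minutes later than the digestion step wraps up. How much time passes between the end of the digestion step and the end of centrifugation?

393 minutes

Incubation ends at 10:42 AM + 35 min = 11:17 AM.
Centrifugation ends at 11:17 AM + 358 min = 5:15 PM.
From 10:42 AM to 5:15 PM is 393 minutes.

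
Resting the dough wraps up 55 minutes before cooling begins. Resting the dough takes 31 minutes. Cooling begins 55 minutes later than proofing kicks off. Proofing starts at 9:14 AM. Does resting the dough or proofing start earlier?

resting the dough

Cooling starts at 9:14 AM + 55 min = 10:09 AM.
Resting the dough ends at 10:09 AM − 55 min = 9:14 AM.
Resting the dough starts at 9:14 AM − 31 min = 8:43 AM.
Resting the dough starts at 8:43 AM and proofing starts at 9:14 AM, so resting the dough is first.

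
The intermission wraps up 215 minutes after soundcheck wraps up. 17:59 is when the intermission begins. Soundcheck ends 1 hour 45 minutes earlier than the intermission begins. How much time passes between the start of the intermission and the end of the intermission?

Soundcheck ends at 17:59 − 105 min = 16:14.
The intermission ends at 16:14 + 215 min = 19:49.
From 17:59 to 19:49 is 110 minutes.

110 minutes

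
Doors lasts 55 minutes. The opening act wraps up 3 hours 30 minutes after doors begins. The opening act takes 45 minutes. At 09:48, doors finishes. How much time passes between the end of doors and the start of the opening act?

Doors starts at 09:48 − 55 min = 08:53.
The opening act ends at 08:53 + 210 min = 12:23.
The opening act starts at 12:23 − 45 min = 11:38.
From 09:48 to 11:38 is 1 hour 50 minutes.

1 hour 50 minutes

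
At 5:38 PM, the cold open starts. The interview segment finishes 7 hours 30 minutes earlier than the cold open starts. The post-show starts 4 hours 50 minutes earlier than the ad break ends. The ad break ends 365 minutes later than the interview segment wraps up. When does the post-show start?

The interview segment ends at 5:38 PM − 450 min = 10:08 AM.
The ad break ends at 10:08 AM + 365 min = 4:13 PM.
The post-show starts at 4:13 PM − 290 min = 11:23 AM.

11:23 AM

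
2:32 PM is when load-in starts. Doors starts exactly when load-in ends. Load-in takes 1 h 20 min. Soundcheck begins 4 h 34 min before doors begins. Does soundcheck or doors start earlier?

soundcheck

Load-in ends at 2:32 PM + 80 min = 3:52 PM.
So doors starts at 3:52 PM.
Soundcheck starts at 3:52 PM − 274 min = 11:18 AM.
Soundcheck starts at 11:18 AM and doors starts at 3:52 PM, so soundcheck is first.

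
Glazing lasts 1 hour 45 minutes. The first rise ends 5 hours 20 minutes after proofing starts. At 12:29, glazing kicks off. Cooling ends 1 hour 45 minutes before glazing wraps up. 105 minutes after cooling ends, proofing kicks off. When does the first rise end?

Glazing ends at 12:29 + 105 min = 14:14.
Cooling ends at 14:14 − 105 min = 12:29.
Proofing starts at 12:29 + 105 min = 14:14.
The first rise ends at 14:14 + 320 min = 19:34.

19:34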